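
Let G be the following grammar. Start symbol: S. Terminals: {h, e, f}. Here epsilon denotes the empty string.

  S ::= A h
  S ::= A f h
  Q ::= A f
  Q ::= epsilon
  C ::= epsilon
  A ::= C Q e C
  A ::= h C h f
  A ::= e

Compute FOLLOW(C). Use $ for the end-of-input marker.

FIRST(C) = {epsilon}
FIRST(S) = {e, h}  (via A h, A f h)
FIRST(Q) = {epsilon, e, h}  (via A f)
FIRST(A) = {e, h}  (via C Q e C)
FOLLOW(S) includes $ since S is the start symbol.
FOLLOW(S): S appears on no right-hand side. Thus FOLLOW(S) = {$}.
FOLLOW(Q): in A::=C Q e C, Q is followed by e C with FIRST {e}. Thus FOLLOW(Q) = {e}.
FOLLOW(A): in S::=A h, A is followed by h with FIRST {h}; in S::=A f h, A is followed by f h with FIRST {f}; in Q::=A f, A is followed by f with FIRST {f}. Thus FOLLOW(A) = {f, h}.
FOLLOW(C): in A::=C Q e C (occurrence 1), C is followed by Q e C with FIRST {e, h}; in A::=C Q e C (occurrence 2), the suffix after C is empty, so FOLLOW(C) ⊇ FOLLOW(A) = {f, h}; in A::=h C h f, C is followed by h f with FIRST {h}. Thus FOLLOW(C) = {e, f, h}.

{e, f, h}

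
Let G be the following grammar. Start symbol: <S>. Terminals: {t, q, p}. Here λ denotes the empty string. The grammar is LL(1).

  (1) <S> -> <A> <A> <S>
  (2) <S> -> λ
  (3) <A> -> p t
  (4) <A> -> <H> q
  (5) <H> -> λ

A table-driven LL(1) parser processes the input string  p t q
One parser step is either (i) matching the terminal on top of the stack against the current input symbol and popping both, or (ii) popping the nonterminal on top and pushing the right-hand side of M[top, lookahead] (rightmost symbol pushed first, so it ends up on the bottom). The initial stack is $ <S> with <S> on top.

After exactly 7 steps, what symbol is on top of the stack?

step 1: stack=$ <S>  input=p t q $  — expand <S> -> <A> <A> <S>
step 2: stack=$ <S> <A> <A>  input=p t q $  — expand <A> -> p t
step 3: stack=$ <S> <A> t p  input=p t q $  — match p
step 4: stack=$ <S> <A> t  input=t q $  — match t
step 5: stack=$ <S> <A>  input=q $  — expand <A> -> <H> q
step 6: stack=$ <S> q <H>  input=q $  — expand <H> -> λ
step 7: stack=$ <S> q  input=q $  — match q
Stack after step 7: $ <S> (top = <S>).

<S>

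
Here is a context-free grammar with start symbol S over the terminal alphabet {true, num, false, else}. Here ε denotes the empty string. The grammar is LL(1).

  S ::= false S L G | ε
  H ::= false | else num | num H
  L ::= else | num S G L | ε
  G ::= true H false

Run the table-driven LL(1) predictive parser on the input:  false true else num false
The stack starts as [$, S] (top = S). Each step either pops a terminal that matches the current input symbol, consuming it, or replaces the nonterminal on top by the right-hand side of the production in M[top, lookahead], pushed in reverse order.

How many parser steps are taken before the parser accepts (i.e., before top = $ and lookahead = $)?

10

      Stack             Input                        Action
   1  $ S               false true else num false $  expand S ::= false S L G
   2  $ G L S false     false true else num false $  match false
   3  $ G L S           true else num false $        expand S ::= ε
   4  $ G L             true else num false $        expand L ::= ε
   5  $ G               true else num false $        expand G ::= true H false
   6  $ false H true    true else num false $        match true
   7  $ false H         else num false $             expand H ::= else num
   8  $ false num else  else num false $             match else
   9  $ false num       num false $                  match num
  10  $ false           false $                      match false
Accept reached after 10 steps.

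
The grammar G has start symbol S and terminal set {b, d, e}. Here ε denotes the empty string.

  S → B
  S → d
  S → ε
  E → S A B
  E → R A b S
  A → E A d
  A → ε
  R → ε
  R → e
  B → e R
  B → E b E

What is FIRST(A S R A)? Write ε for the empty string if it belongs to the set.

FIRST(R) = {ε, e}
FIRST(S) = {ε, b, d, e}  (via B)
FIRST(E) = {b, d, e}  (via S A B, R A b S)
FIRST(A) = {ε, b, d, e}  (via E A d)
FIRST(B) = {b, d, e}  (via E b E)
FIRST(A S R A): take FIRST of each symbol in turn, carrying on past any symbol whose FIRST contains ε; result {ε, b, d, e}.

{ε, b, d, e}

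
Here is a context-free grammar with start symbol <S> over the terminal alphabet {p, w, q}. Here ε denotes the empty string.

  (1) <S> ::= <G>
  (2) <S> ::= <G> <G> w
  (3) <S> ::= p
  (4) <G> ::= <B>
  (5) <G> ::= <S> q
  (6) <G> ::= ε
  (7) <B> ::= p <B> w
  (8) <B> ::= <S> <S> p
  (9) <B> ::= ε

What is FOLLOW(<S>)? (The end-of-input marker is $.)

FIRST(<S>): from <S>::=<G> we get {ε, p, q, w}; from <S>::=<G> <G> w we get {p, q, w}; from <S>::=p we get {p}. So FIRST(<S>) = {ε, p, q, w}.
FIRST(<B>): from <B>::=p <B> w we get {p}; from <B>::=<S> <S> p we get {p, q, w}; from <B>::=ε we get {ε}. So FIRST(<B>) = {ε, p, q, w}.
FIRST(<G>): from <G>::=<B> we get {ε, p, q, w}; from <G>::=<S> q we get {p, q, w}; from <G>::=ε we get {ε}. So FIRST(<G>) = {ε, p, q, w}.
FOLLOW(<S>) includes $ since <S> is the start symbol.
FOLLOW(<S>): in <G>::=<S> q, <S> is followed by q with FIRST {q}; in <B>::=<S> <S> p (occurrence 1), <S> is followed by <S> p with FIRST {p, q, w}; in <B>::=<S> <S> p (occurrence 2), <S> is followed by p with FIRST {p}. Thus FOLLOW(<S>) = {$, p, q, w}.
FOLLOW(<G>): in <S>::=<G>, the suffix after <G> is empty, so FOLLOW(<G>) ⊇ FOLLOW(<S>) = {$, p, q, w}; in <S>::=<G> <G> w (occurrence 1), <G> is followed by <G> w with FIRST {p, q, w}; in <S>::=<G> <G> w (occurrence 2), <G> is followed by w with FIRST {w}. Thus FOLLOW(<G>) = {$, p, q, w}.
FOLLOW(<B>): in <G>::=<B>, the suffix after <B> is empty, so FOLLOW(<B>) ⊇ FOLLOW(<G>) = {$, p, q, w}; in <B>::=p <B> w, <B> is followed by w with FIRST {w}. Thus FOLLOW(<B>) = {$, p, q, w}.

{$, p, q, w}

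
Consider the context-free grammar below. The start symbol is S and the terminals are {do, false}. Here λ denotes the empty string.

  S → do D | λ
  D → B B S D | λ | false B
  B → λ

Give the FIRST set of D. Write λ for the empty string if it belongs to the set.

{λ, do, false}

FIRST(S) = {λ, do}
FIRST(B) = {λ}
FIRST(D) = {λ, do, false}  (via B B S D)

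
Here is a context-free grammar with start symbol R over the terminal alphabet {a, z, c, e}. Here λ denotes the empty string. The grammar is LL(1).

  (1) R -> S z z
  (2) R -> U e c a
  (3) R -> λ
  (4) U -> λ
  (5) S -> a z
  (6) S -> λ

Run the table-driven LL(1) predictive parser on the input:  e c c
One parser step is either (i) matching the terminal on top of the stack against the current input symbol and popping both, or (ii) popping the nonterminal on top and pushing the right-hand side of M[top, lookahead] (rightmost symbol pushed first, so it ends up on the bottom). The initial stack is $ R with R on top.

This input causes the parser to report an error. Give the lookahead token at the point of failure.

c

     Stack      Input    Action
  1  $ R        e c c $  expand R -> U e c a
  2  $ a c e U  e c c $  expand U -> λ
  3  $ a c e    e c c $  match e
  4  $ a c      c c $    match c
  5  $ a        c $      error: top is terminal a but lookahead is c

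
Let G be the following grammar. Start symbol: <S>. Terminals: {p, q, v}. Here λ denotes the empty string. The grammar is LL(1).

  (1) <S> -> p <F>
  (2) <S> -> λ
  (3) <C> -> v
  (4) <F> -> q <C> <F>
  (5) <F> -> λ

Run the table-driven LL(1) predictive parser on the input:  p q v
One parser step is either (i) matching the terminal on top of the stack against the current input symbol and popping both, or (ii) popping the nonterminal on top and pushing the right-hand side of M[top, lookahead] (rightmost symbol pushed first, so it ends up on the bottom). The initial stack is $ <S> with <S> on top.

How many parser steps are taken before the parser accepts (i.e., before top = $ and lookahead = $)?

     Stack        Input    Action
  1  $ <S>        p q v $  expand <S> -> p <F>
  2  $ <F> p      p q v $  match p
  3  $ <F>        q v $    expand <F> -> q <C> <F>
  4  $ <F> <C> q  q v $    match q
  5  $ <F> <C>    v $      expand <C> -> v
  6  $ <F> v      v $      match v
  7  $ <F>        $        expand <F> -> λ
Accept reached after 7 steps.

7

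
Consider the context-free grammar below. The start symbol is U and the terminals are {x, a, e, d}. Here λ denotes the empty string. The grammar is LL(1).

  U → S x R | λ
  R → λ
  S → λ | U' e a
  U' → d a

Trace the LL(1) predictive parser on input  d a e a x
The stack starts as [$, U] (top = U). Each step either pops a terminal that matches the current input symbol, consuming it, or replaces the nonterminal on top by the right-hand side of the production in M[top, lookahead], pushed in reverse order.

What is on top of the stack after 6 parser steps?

step 1: stack=$ U  input=d a e a x $  — expand U → S x R
step 2: stack=$ R x S  input=d a e a x $  — expand S → U' e a
step 3: stack=$ R x a e U'  input=d a e a x $  — expand U' → d a
step 4: stack=$ R x a e a d  input=d a e a x $  — match d
step 5: stack=$ R x a e a  input=a e a x $  — match a
step 6: stack=$ R x a e  input=e a x $  — match e
Stack after step 6: $ R x a (top = a).

a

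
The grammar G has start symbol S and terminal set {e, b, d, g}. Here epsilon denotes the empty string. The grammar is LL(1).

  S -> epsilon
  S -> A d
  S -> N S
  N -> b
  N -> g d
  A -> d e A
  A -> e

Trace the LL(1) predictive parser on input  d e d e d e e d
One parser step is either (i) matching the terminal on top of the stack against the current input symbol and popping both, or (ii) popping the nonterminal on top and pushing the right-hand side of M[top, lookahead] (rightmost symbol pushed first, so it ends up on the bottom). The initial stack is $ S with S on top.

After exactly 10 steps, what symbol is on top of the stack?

A

step 1: stack=$ S  input=d e d e d e e d $  — expand S -> A d
step 2: stack=$ d A  input=d e d e d e e d $  — expand A -> d e A
step 3: stack=$ d A e d  input=d e d e d e e d $  — match d
step 4: stack=$ d A e  input=e d e d e e d $  — match e
step 5: stack=$ d A  input=d e d e e d $  — expand A -> d e A
step 6: stack=$ d A e d  input=d e d e e d $  — match d
step 7: stack=$ d A e  input=e d e e d $  — match e
step 8: stack=$ d A  input=d e e d $  — expand A -> d e A
step 9: stack=$ d A e d  input=d e e d $  — match d
step 10: stack=$ d A e  input=e e d $  — match e
Stack after step 10: $ d A (top = A).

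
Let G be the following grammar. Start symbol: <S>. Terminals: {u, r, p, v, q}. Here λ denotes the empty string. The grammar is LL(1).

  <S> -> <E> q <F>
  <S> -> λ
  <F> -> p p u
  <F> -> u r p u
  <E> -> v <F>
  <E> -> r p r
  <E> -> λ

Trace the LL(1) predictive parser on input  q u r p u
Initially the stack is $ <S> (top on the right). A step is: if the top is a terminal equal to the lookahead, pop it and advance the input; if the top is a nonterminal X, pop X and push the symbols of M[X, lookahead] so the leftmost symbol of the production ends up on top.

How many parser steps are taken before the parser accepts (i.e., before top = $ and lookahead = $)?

step 1: stack=$ <S>  input=q u r p u $  — expand <S> -> <E> q <F>
step 2: stack=$ <F> q <E>  input=q u r p u $  — expand <E> -> λ
step 3: stack=$ <F> q  input=q u r p u $  — match q
step 4: stack=$ <F>  input=u r p u $  — expand <F> -> u r p u
step 5: stack=$ u p r u  input=u r p u $  — match u
step 6: stack=$ u p r  input=r p u $  — match r
step 7: stack=$ u p  input=p u $  — match p
step 8: stack=$ u  input=u $  — match u
Accept reached after 8 steps.

8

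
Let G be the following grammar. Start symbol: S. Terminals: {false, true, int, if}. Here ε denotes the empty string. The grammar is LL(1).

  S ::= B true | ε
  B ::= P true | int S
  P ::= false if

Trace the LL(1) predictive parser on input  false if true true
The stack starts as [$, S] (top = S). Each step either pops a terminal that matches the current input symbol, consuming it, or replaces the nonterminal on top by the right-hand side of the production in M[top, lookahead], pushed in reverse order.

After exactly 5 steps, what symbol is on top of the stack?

true

step 1: stack=$ S  input=false if true true $  — expand S ::= B true
step 2: stack=$ true B  input=false if true true $  — expand B ::= P true
step 3: stack=$ true true P  input=false if true true $  — expand P ::= false if
step 4: stack=$ true true if false  input=false if true true $  — match false
step 5: stack=$ true true if  input=if true true $  — match if
Stack after step 5: $ true true (top = true).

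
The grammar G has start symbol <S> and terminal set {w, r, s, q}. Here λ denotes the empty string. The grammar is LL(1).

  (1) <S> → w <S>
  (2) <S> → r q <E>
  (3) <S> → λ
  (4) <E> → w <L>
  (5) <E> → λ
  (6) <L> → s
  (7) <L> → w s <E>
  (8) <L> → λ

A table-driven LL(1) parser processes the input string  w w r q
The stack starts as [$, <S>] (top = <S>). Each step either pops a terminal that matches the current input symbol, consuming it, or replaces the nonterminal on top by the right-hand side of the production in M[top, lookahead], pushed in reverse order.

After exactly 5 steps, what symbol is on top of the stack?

step 1: stack=$ <S>  input=w w r q $  — expand <S> → w <S>
step 2: stack=$ <S> w  input=w w r q $  — match w
step 3: stack=$ <S>  input=w r q $  — expand <S> → w <S>
step 4: stack=$ <S> w  input=w r q $  — match w
step 5: stack=$ <S>  input=r q $  — expand <S> → r q <E>
Stack after step 5: $ <E> q r (top = r).

r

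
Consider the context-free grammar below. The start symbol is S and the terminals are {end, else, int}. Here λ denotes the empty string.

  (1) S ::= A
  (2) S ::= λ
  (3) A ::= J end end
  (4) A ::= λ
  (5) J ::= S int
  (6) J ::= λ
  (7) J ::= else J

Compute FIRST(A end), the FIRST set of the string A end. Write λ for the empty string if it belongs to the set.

{else, end, int}

FIRST(S): from S::=A we get {λ, else, end, int}; from S::=λ we get {λ}. So FIRST(S) = {λ, else, end, int}.
FIRST(J): from J::=S int we get {else, end, int}; from J::=λ we get {λ}; from J::=else J we get {else}. So FIRST(J) = {λ, else, end, int}.
FIRST(A): from A::=J end end we get {else, end, int}; from A::=λ we get {λ}. So FIRST(A) = {λ, else, end, int}.
FIRST(A end): take FIRST of each symbol in turn, carrying on past any symbol whose FIRST contains λ; result {else, end, int}.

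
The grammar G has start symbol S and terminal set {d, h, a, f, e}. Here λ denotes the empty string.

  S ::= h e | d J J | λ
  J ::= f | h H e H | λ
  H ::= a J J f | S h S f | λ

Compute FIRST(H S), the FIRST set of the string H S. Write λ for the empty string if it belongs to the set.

FIRST(S) = {λ, d, h}
FIRST(J) = {λ, f, h}
FIRST(H) = {λ, a, d, h}  (via S h S f)
FIRST(H S): take FIRST of each symbol in turn, carrying on past any symbol whose FIRST contains λ; result {λ, a, d, h}.

{λ, a, d, h}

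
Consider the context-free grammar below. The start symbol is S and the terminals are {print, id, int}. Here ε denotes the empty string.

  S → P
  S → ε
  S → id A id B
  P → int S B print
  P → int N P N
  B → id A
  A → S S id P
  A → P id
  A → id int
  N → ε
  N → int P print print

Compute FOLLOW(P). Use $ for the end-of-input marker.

{$, id, int, print}

FIRST(P) = {int}
FIRST(B) = {id}
FIRST(N) = {ε, int}
FIRST(S) = {ε, id, int}  (via P)
FIRST(A) = {id, int}  (via S S id P, P id)
FOLLOW(S) includes $ since S is the start symbol.
FOLLOW(S): in P→int S B print, S is followed by B print with FIRST {id}; in A→S S id P (occurrence 1), S is followed by S id P with FIRST {id, int}; in A→S S id P (occurrence 2), S is followed by id P with FIRST {id}. Thus FOLLOW(S) = {$, id, int}.
FOLLOW(B): in S→id A id B, the suffix after B is empty, so FOLLOW(B) ⊇ FOLLOW(S) = {$, id, int}; in P→int S B print, B is followed by print with FIRST {print}. Thus FOLLOW(B) = {$, id, int, print}.
FOLLOW(A): in S→id A id B, A is followed by id B with FIRST {id}; in B→id A, the suffix after A is empty, so FOLLOW(A) ⊇ FOLLOW(B) = {$, id, int, print}. Thus FOLLOW(A) = {$, id, int, print}.
FOLLOW(P): in S→P, the suffix after P is empty, so FOLLOW(P) ⊇ FOLLOW(S) = {$, id, int}; in P→int N P N, P is followed by N with FIRST {ε, int}; in P→int N P N, the suffix after P is nullable (adds nothing new); in A→S S id P, the suffix after P is empty, so FOLLOW(P) ⊇ FOLLOW(A) = {$, id, int, print}; in A→P id, P is followed by id with FIRST {id}; in N→int P print print, P is followed by print print with FIRST {print}. Thus FOLLOW(P) = {$, id, int, print}.
FOLLOW(N): in P→int N P N (occurrence 1), N is followed by P N with FIRST {int}; in P→int N P N (occurrence 2), the suffix after N is empty, so FOLLOW(N) ⊇ FOLLOW(P) = {$, id, int, print}. Thus FOLLOW(N) = {$, id, int, print}.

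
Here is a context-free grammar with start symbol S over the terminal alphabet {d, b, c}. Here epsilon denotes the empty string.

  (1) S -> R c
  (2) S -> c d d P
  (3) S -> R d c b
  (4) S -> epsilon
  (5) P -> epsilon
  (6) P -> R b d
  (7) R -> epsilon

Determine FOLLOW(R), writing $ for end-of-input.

FIRST(R) = {epsilon}
FIRST(S) = {epsilon, c, d}  (via R c, R d c b)
FIRST(P) = {epsilon, b}  (via R b d)
FOLLOW(S) includes $ since S is the start symbol.
FOLLOW(S): S appears on no right-hand side. Thus FOLLOW(S) = {$}.
FOLLOW(P): in S->c d d P, the suffix after P is empty, so FOLLOW(P) ⊇ FOLLOW(S) = {$}. Thus FOLLOW(P) = {$}.
FOLLOW(R): in S->R c, R is followed by c with FIRST {c}; in S->R d c b, R is followed by d c b with FIRST {d}; in P->R b d, R is followed by b d with FIRST {b}. Thus FOLLOW(R) = {b, c, d}.

{b, c, d}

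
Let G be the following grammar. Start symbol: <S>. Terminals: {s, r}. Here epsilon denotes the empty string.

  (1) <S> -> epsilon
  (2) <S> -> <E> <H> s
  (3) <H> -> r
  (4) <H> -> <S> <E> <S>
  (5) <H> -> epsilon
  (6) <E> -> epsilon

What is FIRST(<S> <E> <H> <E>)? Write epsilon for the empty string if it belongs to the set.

{epsilon, r, s}

FIRST(<E>): from <E>->epsilon we get {epsilon}. So FIRST(<E>) = {epsilon}.
FIRST(<S>): from <S>->epsilon we get {epsilon}; from <S>-><E> <H> s we get {r, s}. So FIRST(<S>) = {epsilon, r, s}.
FIRST(<H>): from <H>->r we get {r}; from <H>-><S> <E> <S> we get {epsilon, r, s}; from <H>->epsilon we get {epsilon}. So FIRST(<H>) = {epsilon, r, s}.
FIRST(<S> <E> <H> <E>): take FIRST of each symbol in turn, carrying on past any symbol whose FIRST contains epsilon; result {epsilon, r, s}.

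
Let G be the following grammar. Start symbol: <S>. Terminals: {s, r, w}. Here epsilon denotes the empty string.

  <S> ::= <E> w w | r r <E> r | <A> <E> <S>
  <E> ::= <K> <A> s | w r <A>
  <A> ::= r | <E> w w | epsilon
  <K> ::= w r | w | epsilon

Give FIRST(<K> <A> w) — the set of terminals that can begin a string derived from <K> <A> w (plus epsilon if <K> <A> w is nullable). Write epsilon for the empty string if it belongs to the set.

{r, s, w}

FIRST(<K>) = {epsilon, w}
FIRST(<S>) = {r, s, w}  (via <E> w w, <A> <E> <S>)
FIRST(<E>) = {r, s, w}  (via <K> <A> s)
FIRST(<A>) = {epsilon, r, s, w}  (via <E> w w)
FIRST(<K> <A> w): take FIRST of each symbol in turn, carrying on past any symbol whose FIRST contains epsilon; result {r, s, w}.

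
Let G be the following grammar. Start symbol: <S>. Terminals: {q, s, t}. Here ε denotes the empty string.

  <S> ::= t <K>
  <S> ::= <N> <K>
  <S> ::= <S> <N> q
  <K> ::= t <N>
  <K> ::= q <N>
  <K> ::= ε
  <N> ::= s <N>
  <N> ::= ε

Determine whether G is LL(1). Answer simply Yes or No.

FIRST(<S>) = {ε, q, s, t}
FIRST(<K>) = {ε, q, t}
FIRST(<N>) = {ε, s}
FOLLOW(<S>) = {$, q, s}
FOLLOW(<K>) = {$, q, s}
FOLLOW(<N>) = {$, q, s, t}
Cell M[<K>, q] receives both <K> ::= q <N> and <K> ::= ε — the grammar is not LL(1).

No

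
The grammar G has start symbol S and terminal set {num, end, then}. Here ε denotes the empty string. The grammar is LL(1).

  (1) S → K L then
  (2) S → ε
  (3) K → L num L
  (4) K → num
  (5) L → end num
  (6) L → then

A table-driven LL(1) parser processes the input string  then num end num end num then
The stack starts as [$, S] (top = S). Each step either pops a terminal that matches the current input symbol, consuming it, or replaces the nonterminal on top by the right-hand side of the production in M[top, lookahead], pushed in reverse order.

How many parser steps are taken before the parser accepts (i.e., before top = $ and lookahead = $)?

12

      Stack                Input                            Action
   1  $ S                  then num end num end num then $  expand S → K L then
   2  $ then L K           then num end num end num then $  expand K → L num L
   3  $ then L L num L     then num end num end num then $  expand L → then
   4  $ then L L num then  then num end num end num then $  match then
   5  $ then L L num       num end num end num then $       match num
   6  $ then L L           end num end num then $           expand L → end num
   7  $ then L num end     end num end num then $           match end
   8  $ then L num         num end num then $               match num
   9  $ then L             end num then $                   expand L → end num
  10  $ then num end       end num then $                   match end
  11  $ then num           num then $                       match num
  12  $ then               then $                           match then
Accept reached after 12 steps.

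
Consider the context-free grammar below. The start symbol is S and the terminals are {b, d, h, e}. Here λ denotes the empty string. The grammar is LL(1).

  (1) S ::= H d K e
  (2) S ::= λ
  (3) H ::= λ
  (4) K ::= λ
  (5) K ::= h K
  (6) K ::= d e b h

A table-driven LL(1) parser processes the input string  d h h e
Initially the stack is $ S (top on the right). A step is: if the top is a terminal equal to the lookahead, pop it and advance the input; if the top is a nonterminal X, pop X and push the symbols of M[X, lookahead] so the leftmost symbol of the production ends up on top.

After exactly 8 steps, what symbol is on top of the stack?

e

     Stack      Input      Action
  1  $ S        d h h e $  expand S ::= H d K e
  2  $ e K d H  d h h e $  expand H ::= λ
  3  $ e K d    d h h e $  match d
  4  $ e K      h h e $    expand K ::= h K
  5  $ e K h    h h e $    match h
  6  $ e K      h e $      expand K ::= h K
  7  $ e K h    h e $      match h
  8  $ e K      e $        expand K ::= λ
Stack after step 8: $ e (top = e).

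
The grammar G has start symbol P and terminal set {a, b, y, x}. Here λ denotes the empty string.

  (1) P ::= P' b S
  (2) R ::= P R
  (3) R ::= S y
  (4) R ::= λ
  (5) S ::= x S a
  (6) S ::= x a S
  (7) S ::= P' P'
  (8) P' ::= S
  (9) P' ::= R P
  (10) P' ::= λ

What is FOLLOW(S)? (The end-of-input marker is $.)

{$, a, b, x, y}

FIRST(P) = {b, x, y}  (via P' b S)
FIRST(R) = {λ, b, x, y}  (via P R, S y)
FIRST(S) = {λ, b, x, y}  (via P' P')
FIRST(P') = {λ, b, x, y}  (via S, R P)
FOLLOW(P) includes $ since P is the start symbol.
FOLLOW(R): in R::=P R, the suffix after R is empty (adds nothing new); in P'::=R P, R is followed by P with FIRST {b, x, y}. Thus FOLLOW(R) = {b, x, y}.
FOLLOW(P): in R::=P R, P is followed by R with FIRST {λ, b, x, y}; in R::=P R, the suffix after P is nullable, so FOLLOW(P) ⊇ FOLLOW(R) = {b, x, y}; in P'::=R P, the suffix after P is empty, so FOLLOW(P) ⊇ FOLLOW(P') = {$, a, b, x, y}. Thus FOLLOW(P) = {$, a, b, x, y}.
FOLLOW(S): in P::=P' b S, the suffix after S is empty, so FOLLOW(S) ⊇ FOLLOW(P) = {$, a, b, x, y}; in R::=S y, S is followed by y with FIRST {y}; in S::=x S a, S is followed by a with FIRST {a}; in S::=x a S, the suffix after S is empty (adds nothing new); in P'::=S, the suffix after S is empty, so FOLLOW(S) ⊇ FOLLOW(P') = {$, a, b, x, y}. Thus FOLLOW(S) = {$, a, b, x, y}.
FOLLOW(P'): in P::=P' b S, P' is followed by b S with FIRST {b}; in S::=P' P' (occurrence 1), P' is followed by P' with FIRST {λ, b, x, y}; in S::=P' P' (occurrence 1), the suffix after P' is nullable, so FOLLOW(P') ⊇ FOLLOW(S) = {$, a, b, x, y}; in S::=P' P' (occurrence 2), the suffix after P' is empty, so FOLLOW(P') ⊇ FOLLOW(S) = {$, a, b, x, y}. Thus FOLLOW(P') = {$, a, b, x, y}.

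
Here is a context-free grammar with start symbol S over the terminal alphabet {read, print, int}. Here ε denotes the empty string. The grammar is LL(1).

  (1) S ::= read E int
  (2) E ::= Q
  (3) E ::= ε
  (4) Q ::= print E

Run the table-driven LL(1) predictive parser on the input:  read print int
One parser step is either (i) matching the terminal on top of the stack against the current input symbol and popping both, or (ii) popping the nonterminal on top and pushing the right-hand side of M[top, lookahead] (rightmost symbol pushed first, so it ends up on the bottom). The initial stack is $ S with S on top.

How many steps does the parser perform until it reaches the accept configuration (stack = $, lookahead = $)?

     Stack          Input             Action
  1  $ S            read print int $  expand S ::= read E int
  2  $ int E read   read print int $  match read
  3  $ int E        print int $       expand E ::= Q
  4  $ int Q        print int $       expand Q ::= print E
  5  $ int E print  print int $       match print
  6  $ int E        int $             expand E ::= ε
  7  $ int          int $             match int
Accept reached after 7 steps.

7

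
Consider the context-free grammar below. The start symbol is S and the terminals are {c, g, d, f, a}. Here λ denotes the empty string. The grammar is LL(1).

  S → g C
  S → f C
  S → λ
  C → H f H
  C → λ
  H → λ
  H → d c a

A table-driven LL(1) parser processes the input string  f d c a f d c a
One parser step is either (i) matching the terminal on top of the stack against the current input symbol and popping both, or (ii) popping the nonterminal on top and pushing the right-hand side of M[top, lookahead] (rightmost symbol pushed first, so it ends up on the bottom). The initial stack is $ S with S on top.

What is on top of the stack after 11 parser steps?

a

      Stack        Input              Action
   1  $ S          f d c a f d c a $  expand S → f C
   2  $ C f        f d c a f d c a $  match f
   3  $ C          d c a f d c a $    expand C → H f H
   4  $ H f H      d c a f d c a $    expand H → d c a
   5  $ H f a c d  d c a f d c a $    match d
   6  $ H f a c    c a f d c a $      match c
   7  $ H f a      a f d c a $        match a
   8  $ H f        f d c a $          match f
   9  $ H          d c a $            expand H → d c a
  10  $ a c d      d c a $            match d
  11  $ a c        c a $              match c
Stack after step 11: $ a (top = a).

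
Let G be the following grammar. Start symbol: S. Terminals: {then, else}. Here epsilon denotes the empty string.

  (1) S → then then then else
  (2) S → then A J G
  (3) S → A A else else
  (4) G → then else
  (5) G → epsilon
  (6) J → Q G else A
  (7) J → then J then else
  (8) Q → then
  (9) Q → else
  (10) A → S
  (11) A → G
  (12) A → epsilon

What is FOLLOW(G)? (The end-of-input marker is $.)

FIRST(G): from G→then else we get {then}; from G→epsilon we get {epsilon}. So FIRST(G) = {epsilon, then}.
FIRST(Q): from Q→then we get {then}; from Q→else we get {else}. So FIRST(Q) = {else, then}.
FIRST(J): from J→Q G else A we get {else, then}; from J→then J then else we get {then}. So FIRST(J) = {else, then}.
FIRST(S): from S→then then then else we get {then}; from S→then A J G we get {then}; from S→A A else else we get {else, then}. So FIRST(S) = {else, then}.
FIRST(A): from A→S we get {else, then}; from A→G we get {epsilon, then}; from A→epsilon we get {epsilon}. So FIRST(A) = {epsilon, else, then}.
FOLLOW(S) includes $ since S is the start symbol.
FOLLOW(Q): in J→Q G else A, Q is followed by G else A with FIRST {else, then}. Thus FOLLOW(Q) = {else, then}.
FOLLOW(S): in A→S, the suffix after S is empty, so FOLLOW(S) ⊇ FOLLOW(A) = {$, else, then}. Thus FOLLOW(S) = {$, else, then}.
FOLLOW(J): in S→then A J G, J is followed by G with FIRST {epsilon, then}; in S→then A J G, the suffix after J is nullable, so FOLLOW(J) ⊇ FOLLOW(S) = {$, else, then}; in J→then J then else, J is followed by then else with FIRST {then}. Thus FOLLOW(J) = {$, else, then}.
FOLLOW(A): in S→then A J G, A is followed by J G with FIRST {else, then}; in S→A A else else (occurrence 1), A is followed by A else else with FIRST {else, then}; in S→A A else else (occurrence 2), A is followed by else else with FIRST {else}; in J→Q G else A, the suffix after A is empty, so FOLLOW(A) ⊇ FOLLOW(J) = {$, else, then}. Thus FOLLOW(A) = {$, else, then}.
FOLLOW(G): in S→then A J G, the suffix after G is empty, so FOLLOW(G) ⊇ FOLLOW(S) = {$, else, then}; in J→Q G else A, G is followed by else A with FIRST {else}; in A→G, the suffix after G is empty, so FOLLOW(G) ⊇ FOLLOW(A) = {$, else, then}. Thus FOLLOW(G) = {$, else, then}.

{$, else, then}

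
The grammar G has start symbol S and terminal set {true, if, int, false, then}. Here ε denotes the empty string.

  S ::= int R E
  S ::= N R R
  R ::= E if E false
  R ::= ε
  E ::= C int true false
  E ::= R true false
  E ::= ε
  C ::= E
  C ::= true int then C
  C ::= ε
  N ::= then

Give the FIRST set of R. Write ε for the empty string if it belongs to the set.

{ε, if, int, true}

FIRST(N) = {then}
FIRST(S) = {int, then}  (via N R R)
FIRST(R) = {ε, if, int, true}  (via E if E false)
FIRST(E) = {ε, if, int, true}  (via C int true false, R true false)
FIRST(C) = {ε, if, int, true}  (via E)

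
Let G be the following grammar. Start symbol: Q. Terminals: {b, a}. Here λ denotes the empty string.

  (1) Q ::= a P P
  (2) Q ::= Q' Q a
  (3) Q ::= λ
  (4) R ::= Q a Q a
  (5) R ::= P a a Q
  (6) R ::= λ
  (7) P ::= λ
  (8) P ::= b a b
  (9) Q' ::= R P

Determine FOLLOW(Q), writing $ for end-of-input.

FIRST(P): from P::=λ we get {λ}; from P::=b a b we get {b}. So FIRST(P) = {λ, b}.
FIRST(Q): from Q::=a P P we get {a}; from Q::=Q' Q a we get {a, b}; from Q::=λ we get {λ}. So FIRST(Q) = {λ, a, b}.
FIRST(R): from R::=Q a Q a we get {a, b}; from R::=P a a Q we get {a, b}; from R::=λ we get {λ}. So FIRST(R) = {λ, a, b}.
FIRST(Q'): from Q'::=R P we get {λ, a, b}. So FIRST(Q') = {λ, a, b}.
FOLLOW(Q) includes $ since Q is the start symbol.
FOLLOW(Q'): in Q::=Q' Q a, Q' is followed by Q a with FIRST {a, b}. Thus FOLLOW(Q') = {a, b}.
FOLLOW(R): in Q'::=R P, R is followed by P with FIRST {λ, b}; in Q'::=R P, the suffix after R is nullable, so FOLLOW(R) ⊇ FOLLOW(Q') = {a, b}. Thus FOLLOW(R) = {a, b}.
FOLLOW(Q): in Q::=Q' Q a, Q is followed by a with FIRST {a}; in R::=Q a Q a (occurrence 1), Q is followed by a Q a with FIRST {a}; in R::=Q a Q a (occurrence 2), Q is followed by a with FIRST {a}; in R::=P a a Q, the suffix after Q is empty, so FOLLOW(Q) ⊇ FOLLOW(R) = {a, b}. Thus FOLLOW(Q) = {$, a, b}.
FOLLOW(P): in Q::=a P P (occurrence 1), P is followed by P with FIRST {λ, b}; in Q::=a P P (occurrence 1), the suffix after P is nullable, so FOLLOW(P) ⊇ FOLLOW(Q) = {$, a, b}; in Q::=a P P (occurrence 2), the suffix after P is empty, so FOLLOW(P) ⊇ FOLLOW(Q) = {$, a, b}; in R::=P a a Q, P is followed by a a Q with FIRST {a}; in Q'::=R P, the suffix after P is empty, so FOLLOW(P) ⊇ FOLLOW(Q') = {a, b}. Thus FOLLOW(P) = {$, a, b}.

{$, a, b}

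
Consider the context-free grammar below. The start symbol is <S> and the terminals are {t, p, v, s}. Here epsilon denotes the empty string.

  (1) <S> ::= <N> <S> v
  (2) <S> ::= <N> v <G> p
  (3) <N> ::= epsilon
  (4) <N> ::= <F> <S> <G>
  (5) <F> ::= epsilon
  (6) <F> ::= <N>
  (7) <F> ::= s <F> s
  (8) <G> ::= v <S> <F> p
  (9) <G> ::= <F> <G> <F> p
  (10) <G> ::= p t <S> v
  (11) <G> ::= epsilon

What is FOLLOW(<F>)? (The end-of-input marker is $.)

FIRST(<S>): from <S>::=<N> <S> v we get {s, v}; from <S>::=<N> v <G> p we get {s, v}. So FIRST(<S>) = {s, v}.
FIRST(<N>): from <N>::=epsilon we get {epsilon}; from <N>::=<F> <S> <G> we get {s, v}. So FIRST(<N>) = {epsilon, s, v}.
FIRST(<F>): from <F>::=epsilon we get {epsilon}; from <F>::=<N> we get {epsilon, s, v}; from <F>::=s <F> s we get {s}. So FIRST(<F>) = {epsilon, s, v}.
FIRST(<G>): from <G>::=v <S> <F> p we get {v}; from <G>::=<F> <G> <F> p we get {p, s, v}; from <G>::=p t <S> v we get {p}; from <G>::=epsilon we get {epsilon}. So FIRST(<G>) = {epsilon, p, s, v}.
FOLLOW(<S>) includes $ since <S> is the start symbol.
FOLLOW(<F>): in <N>::=<F> <S> <G>, <F> is followed by <S> <G> with FIRST {s, v}; in <F>::=s <F> s, <F> is followed by s with FIRST {s}; in <G>::=v <S> <F> p, <F> is followed by p with FIRST {p}; in <G>::=<F> <G> <F> p (occurrence 1), <F> is followed by <G> <F> p with FIRST {p, s, v}; in <G>::=<F> <G> <F> p (occurrence 2), <F> is followed by p with FIRST {p}. Thus FOLLOW(<F>) = {p, s, v}.
FOLLOW(<N>): in <S>::=<N> <S> v, <N> is followed by <S> v with FIRST {s, v}; in <S>::=<N> v <G> p, <N> is followed by v <G> p with FIRST {v}; in <F>::=<N>, the suffix after <N> is empty, so FOLLOW(<N>) ⊇ FOLLOW(<F>) = {p, s, v}. Thus FOLLOW(<N>) = {p, s, v}.
FOLLOW(<S>): in <S>::=<N> <S> v, <S> is followed by v with FIRST {v}; in <N>::=<F> <S> <G>, <S> is followed by <G> with FIRST {epsilon, p, s, v}; in <N>::=<F> <S> <G>, the suffix after <S> is nullable, so FOLLOW(<S>) ⊇ FOLLOW(<N>) = {p, s, v}; in <G>::=v <S> <F> p, <S> is followed by <F> p with FIRST {p, s, v}; in <G>::=p t <S> v, <S> is followed by v with FIRST {v}. Thus FOLLOW(<S>) = {$, p, s, v}.
FOLLOW(<G>): in <S>::=<N> v <G> p, <G> is followed by p with FIRST {p}; in <N>::=<F> <S> <G>, the suffix after <G> is empty, so FOLLOW(<G>) ⊇ FOLLOW(<N>) = {p, s, v}; in <G>::=<F> <G> <F> p, <G> is followed by <F> p with FIRST {p, s, v}. Thus FOLLOW(<G>) = {p, s, v}.

{p, s, v}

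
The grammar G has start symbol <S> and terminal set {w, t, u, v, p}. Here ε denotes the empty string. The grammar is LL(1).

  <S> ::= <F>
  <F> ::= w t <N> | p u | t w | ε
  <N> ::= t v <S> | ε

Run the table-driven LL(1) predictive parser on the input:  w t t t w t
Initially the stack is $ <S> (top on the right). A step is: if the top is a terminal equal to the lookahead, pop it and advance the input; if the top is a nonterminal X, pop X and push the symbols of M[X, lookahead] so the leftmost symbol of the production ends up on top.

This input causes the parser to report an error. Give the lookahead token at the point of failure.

     Stack      Input          Action
  1  $ <S>      w t t t w t $  expand <S> ::= <F>
  2  $ <F>      w t t t w t $  expand <F> ::= w t <N>
  3  $ <N> t w  w t t t w t $  match w
  4  $ <N> t    t t t w t $    match t
  5  $ <N>      t t w t $      expand <N> ::= t v <S>
  6  $ <S> v t  t t w t $      match t
  7  $ <S> v    t w t $        error: top is terminal v but lookahead is t

t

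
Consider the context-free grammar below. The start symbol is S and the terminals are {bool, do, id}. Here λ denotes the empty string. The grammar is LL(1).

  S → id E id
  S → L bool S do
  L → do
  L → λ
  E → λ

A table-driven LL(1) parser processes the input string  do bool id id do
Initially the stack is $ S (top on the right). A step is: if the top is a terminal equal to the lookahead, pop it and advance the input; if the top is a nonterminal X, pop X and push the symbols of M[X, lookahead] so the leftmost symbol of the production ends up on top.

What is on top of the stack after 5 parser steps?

id

step 1: stack=$ S  input=do bool id id do $  — expand S → L bool S do
step 2: stack=$ do S bool L  input=do bool id id do $  — expand L → do
step 3: stack=$ do S bool do  input=do bool id id do $  — match do
step 4: stack=$ do S bool  input=bool id id do $  — match bool
step 5: stack=$ do S  input=id id do $  — expand S → id E id
Stack after step 5: $ do id E id (top = id).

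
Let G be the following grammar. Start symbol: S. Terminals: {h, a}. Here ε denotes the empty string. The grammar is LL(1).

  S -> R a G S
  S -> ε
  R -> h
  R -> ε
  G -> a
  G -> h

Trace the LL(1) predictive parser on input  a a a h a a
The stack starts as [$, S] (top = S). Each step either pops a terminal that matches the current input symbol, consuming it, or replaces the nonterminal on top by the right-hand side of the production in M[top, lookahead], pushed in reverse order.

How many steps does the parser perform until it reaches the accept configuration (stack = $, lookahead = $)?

16

step 1: stack=$ S  input=a a a h a a $  — expand S -> R a G S
step 2: stack=$ S G a R  input=a a a h a a $  — expand R -> ε
step 3: stack=$ S G a  input=a a a h a a $  — match a
step 4: stack=$ S G  input=a a h a a $  — expand G -> a
step 5: stack=$ S a  input=a a h a a $  — match a
step 6: stack=$ S  input=a h a a $  — expand S -> R a G S
step 7: stack=$ S G a R  input=a h a a $  — expand R -> ε
step 8: stack=$ S G a  input=a h a a $  — match a
step 9: stack=$ S G  input=h a a $  — expand G -> h
step 10: stack=$ S h  input=h a a $  — match h
step 11: stack=$ S  input=a a $  — expand S -> R a G S
step 12: stack=$ S G a R  input=a a $  — expand R -> ε
step 13: stack=$ S G a  input=a a $  — match a
step 14: stack=$ S G  input=a $  — expand G -> a
step 15: stack=$ S a  input=a $  — match a
step 16: stack=$ S  input=$  — expand S -> ε
Accept reached after 16 steps.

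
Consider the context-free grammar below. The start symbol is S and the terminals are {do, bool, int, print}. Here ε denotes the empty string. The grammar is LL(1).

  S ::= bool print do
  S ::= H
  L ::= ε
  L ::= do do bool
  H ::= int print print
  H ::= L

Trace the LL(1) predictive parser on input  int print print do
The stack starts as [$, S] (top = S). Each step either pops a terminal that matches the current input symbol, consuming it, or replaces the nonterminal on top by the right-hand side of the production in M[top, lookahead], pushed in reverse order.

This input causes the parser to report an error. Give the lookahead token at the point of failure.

do

step 1: stack=$ S  input=int print print do $  — expand S ::= H
step 2: stack=$ H  input=int print print do $  — expand H ::= int print print
step 3: stack=$ print print int  input=int print print do $  — match int
step 4: stack=$ print print  input=print print do $  — match print
step 5: stack=$ print  input=print do $  — match print
step 6: stack=$  input=do $  — error: stack empty but input remains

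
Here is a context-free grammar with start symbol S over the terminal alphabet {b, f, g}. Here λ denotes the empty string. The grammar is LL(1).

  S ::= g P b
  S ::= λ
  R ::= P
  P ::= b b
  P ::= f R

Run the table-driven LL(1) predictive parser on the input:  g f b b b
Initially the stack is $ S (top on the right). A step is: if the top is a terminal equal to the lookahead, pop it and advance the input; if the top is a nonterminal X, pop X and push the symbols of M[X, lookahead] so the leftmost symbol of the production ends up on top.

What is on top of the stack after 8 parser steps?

step 1: stack=$ S  input=g f b b b $  — expand S ::= g P b
step 2: stack=$ b P g  input=g f b b b $  — match g
step 3: stack=$ b P  input=f b b b $  — expand P ::= f R
step 4: stack=$ b R f  input=f b b b $  — match f
step 5: stack=$ b R  input=b b b $  — expand R ::= P
step 6: stack=$ b P  input=b b b $  — expand P ::= b b
step 7: stack=$ b b b  input=b b b $  — match b
step 8: stack=$ b b  input=b b $  — match b
Stack after step 8: $ b (top = b).

b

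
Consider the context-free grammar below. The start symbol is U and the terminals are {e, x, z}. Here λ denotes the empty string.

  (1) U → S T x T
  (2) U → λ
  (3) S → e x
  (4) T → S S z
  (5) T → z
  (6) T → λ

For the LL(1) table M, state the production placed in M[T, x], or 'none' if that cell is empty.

T → λ

FIRST(S): from S→e x we get {e}. So FIRST(S) = {e}.
FIRST(U): from U→S T x T we get {e}; from U→λ we get {λ}. So FIRST(U) = {λ, e}.
FIRST(T): from T→S S z we get {e}; from T→z we get {z}; from T→λ we get {λ}. So FIRST(T) = {λ, e, z}.
FOLLOW(U) includes $ since U is the start symbol.
FOLLOW(U): U appears on no right-hand side. Thus FOLLOW(U) = {$}.
FOLLOW(T): in U→S T x T (occurrence 1), T is followed by x T with FIRST {x}; in U→S T x T (occurrence 2), the suffix after T is empty, so FOLLOW(T) ⊇ FOLLOW(U) = {$}. Thus FOLLOW(T) = {$, x}.
For T → S S z: FIRST(S S z) = {e}, so it goes in M[T, t] for t ∈ {e}.
For T → z: FIRST(z) = {z}, so it goes in M[T, t] for t ∈ {z}.
For T → λ: FIRST(λ) = {λ}, so it goes in M[T, t] for t ∈ {}; since λ ∈ FIRST, also for every t ∈ FOLLOW(T) = {$, x}.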